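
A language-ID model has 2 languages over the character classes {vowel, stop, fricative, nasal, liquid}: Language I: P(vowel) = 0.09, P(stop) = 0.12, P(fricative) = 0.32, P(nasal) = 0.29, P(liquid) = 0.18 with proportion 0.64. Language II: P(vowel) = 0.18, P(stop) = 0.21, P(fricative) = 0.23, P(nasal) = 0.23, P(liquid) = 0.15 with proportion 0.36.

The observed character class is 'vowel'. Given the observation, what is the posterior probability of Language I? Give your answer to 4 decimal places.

Posterior ∝ prior × likelihood, so P(k | x) ∝ π_k f_k(x); normalise over all components.
Component likelihoods at x = 'vowel':
  L_I = P(vowel | comp) = 0.09
  L_II = P(vowel | comp) = 0.18
Weight by the priors:
  π_I·L_I = 0.64 × 0.09 = 0.0576
  π_II·L_II = 0.36 × 0.18 = 0.0648
Evidence: 0.0576 + 0.0648 = 0.1224
P(Language I | data) = 0.0576 / 0.1224 ≈ 0.4706

0.4706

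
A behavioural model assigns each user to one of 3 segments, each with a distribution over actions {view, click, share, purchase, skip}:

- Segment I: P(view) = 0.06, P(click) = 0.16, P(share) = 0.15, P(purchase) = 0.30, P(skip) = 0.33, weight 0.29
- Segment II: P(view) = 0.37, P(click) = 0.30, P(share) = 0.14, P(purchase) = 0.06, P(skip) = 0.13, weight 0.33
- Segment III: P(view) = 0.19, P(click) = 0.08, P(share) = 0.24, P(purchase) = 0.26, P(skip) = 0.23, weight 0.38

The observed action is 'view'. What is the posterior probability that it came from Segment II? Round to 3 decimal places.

P(component k | x) = P(Z=k)·f_k(x) / marginal(x), where marginal(x) = Σ_j P(Z=j)·f_j(x).
Component likelihoods at x = 'view':
  f_I = P(view | comp) = 0.06
  f_II = P(view | comp) = 0.37
  f_III = P(view | comp) = 0.19
Unnormalised posteriors:
  P(Z=I)·f_I = 0.29 × 0.06 = 0.0174
  P(Z=II)·f_II = 0.33 × 0.37 = 0.1221
  P(Z=III)·f_III = 0.38 × 0.19 = 0.0722
Evidence: 0.0174 + 0.1221 + 0.0722 = 0.2117
So the posterior for Segment II is 0.1221 / 0.2117 ≈ 0.577.

0.577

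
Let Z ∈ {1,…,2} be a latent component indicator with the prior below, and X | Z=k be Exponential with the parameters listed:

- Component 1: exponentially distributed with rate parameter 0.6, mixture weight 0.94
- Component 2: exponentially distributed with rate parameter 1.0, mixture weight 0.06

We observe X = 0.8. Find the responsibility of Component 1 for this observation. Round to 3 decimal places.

0.928

Posterior ∝ prior × likelihood, so P(k | x) ∝ π_k f_k(x); normalise over all components.
Component likelihoods at x = 0.8:
  L_1 = 0.6·e^(−0.6·0.8) = 0.6·e^(−0.4800) = 0.37127
  L_2 = 1.0·e^(−1.0·0.8) = 1.0·e^(−0.8000) = 0.449329
Prior × likelihood for each component:
  π_1·L_1 = 0.94 × 0.37127 = 0.348994
  π_2·L_2 = 0.06 × 0.449329 = 0.0269597
Sum: 0.348994 + 0.0269597 = 0.375954
Responsibility of Component 1: 0.348994 / 0.375954 ≈ 0.928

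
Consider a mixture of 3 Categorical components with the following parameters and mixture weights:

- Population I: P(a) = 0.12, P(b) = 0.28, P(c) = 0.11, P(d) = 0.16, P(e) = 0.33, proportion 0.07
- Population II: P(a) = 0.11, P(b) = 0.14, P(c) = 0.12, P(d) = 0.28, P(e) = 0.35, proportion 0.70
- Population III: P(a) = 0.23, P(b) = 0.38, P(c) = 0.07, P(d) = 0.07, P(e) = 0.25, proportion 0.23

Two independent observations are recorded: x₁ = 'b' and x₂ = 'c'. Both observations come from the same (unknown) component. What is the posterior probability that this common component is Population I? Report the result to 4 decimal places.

The responsibility of component k is π_k f_k(x) divided by Σ_j π_j f_j(x).
Since both observations come from the same component, the likelihood for component k is f_k(x₁)·f_k(x₂).
  p_I = [P(b | comp) = 0.28] × [0.11] = 0.0308
  p_II = [P(b | comp) = 0.14] × [0.12] = 0.0168
  p_III = [P(b | comp) = 0.38] × [0.07] = 0.0266
Prior × likelihood for each component:
  π_I·p_I = 0.07 × 0.0308 = 0.002156
  π_II·p_II = 0.70 × 0.0168 = 0.01176
  π_III·p_III = 0.23 × 0.0266 = 0.006118
Evidence: 0.002156 + 0.01176 + 0.006118 = 0.020034
So the posterior for Population I is 0.002156 / 0.020034 ≈ 0.1076.

0.1076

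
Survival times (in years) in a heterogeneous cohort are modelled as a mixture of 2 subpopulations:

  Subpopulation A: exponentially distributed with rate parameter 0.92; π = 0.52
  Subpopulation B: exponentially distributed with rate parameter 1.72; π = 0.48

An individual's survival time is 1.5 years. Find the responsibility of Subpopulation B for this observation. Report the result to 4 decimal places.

Apply Bayes' rule: the posterior for each component is proportional to its prior times its likelihood at x.
Component likelihoods at x = 1.5 years:
  f_A = 0.231452
  f_B = 0.130331
Multiply by the mixture weights:
  P(Z=A)·f_A = 0.52 × 0.231452 = 0.120355
  P(Z=B)·f_B = 0.48 × 0.130331 = 0.062559
Marginal: 0.120355 + 0.062559 = 0.182914
P(Subpopulation B | the observation) = 0.062559 / 0.182914 ≈ 0.3420

0.3420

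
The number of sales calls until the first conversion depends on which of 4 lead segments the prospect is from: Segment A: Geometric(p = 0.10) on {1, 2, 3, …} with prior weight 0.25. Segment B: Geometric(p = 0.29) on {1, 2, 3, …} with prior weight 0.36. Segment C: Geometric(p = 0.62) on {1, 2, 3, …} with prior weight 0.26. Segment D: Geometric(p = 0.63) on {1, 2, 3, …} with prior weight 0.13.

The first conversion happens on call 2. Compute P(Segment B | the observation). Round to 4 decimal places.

0.3939

P(component k | x) = P(Z=k)·f_k(x) / marginal(x), where marginal(x) = Σ_j P(Z=j)·f_j(x).
Evaluate each component's likelihood at the observed value:
  p_A = 0.09
  p_B = 0.2059
  p_C = 0.2356
  p_D = 0.2331
Weight by the priors:
  P(Z=A)·p_A = 0.25 × 0.09 = 0.0225
  P(Z=B)·p_B = 0.36 × 0.2059 = 0.074124
  P(Z=C)·p_C = 0.26 × 0.2356 = 0.061256
  P(Z=D)·p_D = 0.13 × 0.2331 = 0.030303
Normaliser: 0.0225 + 0.074124 + 0.061256 + 0.030303 = 0.188183
P(Segment B | the observation) ≈ 0.3939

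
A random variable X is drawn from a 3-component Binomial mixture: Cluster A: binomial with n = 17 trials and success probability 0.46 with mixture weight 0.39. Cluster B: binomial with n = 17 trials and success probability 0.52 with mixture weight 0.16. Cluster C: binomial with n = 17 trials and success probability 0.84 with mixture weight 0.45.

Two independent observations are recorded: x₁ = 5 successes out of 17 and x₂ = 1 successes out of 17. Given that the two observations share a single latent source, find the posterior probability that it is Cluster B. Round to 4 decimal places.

0.0307

P(component k | x) = w_k·f_k(x) / marginal(x), where marginal(x) = Σ_j w_j·f_j(x).
Since both observations come from the same component, the likelihood for component k is f_k(x₁)·f_k(x₂).
  f_A = [C(17,5)·0.46^5·0.54^12 = 6188·0.0205963·0.000614788 = 0.0783546] × [0.000408796] = 3.20311e-05
  f_B = [C(17,5)·0.52^5·0.48^12 = 6188·0.0380204·0.000149587 = 0.0351935] × [7.0196e-05] = 2.47044e-06
  f_C = [C(17,5)·0.84^5·0.16^12 = 6188·0.418212·2.81475e-10 = 7.28428e-07] × [2.6342e-12] = 1.91882e-18
Unnormalised posteriors:
  w_A·f_A = 0.39 × 3.20311e-05 = 1.24921e-05
  w_B·f_B = 0.16 × 2.47044e-06 = 3.9527e-07
  w_C·f_C = 0.45 × 1.91882e-18 = 8.63469e-19
Denominator: 1.24921e-05 + 3.9527e-07 + 8.63469e-19 = 1.28874e-05
Responsibility of Cluster B: 3.9527e-07 / 1.28874e-05 ≈ 0.0307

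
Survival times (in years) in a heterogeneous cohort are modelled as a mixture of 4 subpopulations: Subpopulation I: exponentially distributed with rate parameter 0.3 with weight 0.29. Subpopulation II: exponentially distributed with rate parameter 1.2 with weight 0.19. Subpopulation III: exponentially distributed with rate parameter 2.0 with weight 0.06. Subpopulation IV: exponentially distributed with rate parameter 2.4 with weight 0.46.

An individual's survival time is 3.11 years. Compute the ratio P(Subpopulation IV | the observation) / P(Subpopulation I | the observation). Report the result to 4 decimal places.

The posterior odds equal the prior odds times the likelihood ratio: (P(Z=i)/P(Z=j))·(f_i(x)/f_j(x)).
Evaluate each component's likelihood at the observed value:
  L_I = 0.118012
  L_II = 0.0287339
  L_III = 0.00397849
  L_IV = 0.00137606
Odds = (0.46/0.29) × (0.00137606/0.118012) = 1.58621 × 0.0116604 ≈ 0.0185

0.0185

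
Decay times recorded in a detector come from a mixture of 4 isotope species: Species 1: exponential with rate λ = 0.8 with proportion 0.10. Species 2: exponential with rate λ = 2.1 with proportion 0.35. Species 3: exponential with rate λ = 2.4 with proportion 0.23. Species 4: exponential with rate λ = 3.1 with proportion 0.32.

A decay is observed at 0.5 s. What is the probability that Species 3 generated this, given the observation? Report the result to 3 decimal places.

0.242

Posterior ∝ prior × likelihood, so P(k | x) ∝ π_k f_k(x); normalise over all components.
Exponential densities:
  p_1 = 0.536256
  p_2 = 0.734869
  p_3 = 0.722866
  p_4 = 0.657969
Multiply by the mixture weights:
  π_1·p_1 = 0.10 × 0.536256 = 0.0536256
  π_2·p_2 = 0.35 × 0.734869 = 0.257204
  π_3·p_3 = 0.23 × 0.722866 = 0.166259
  π_4·p_4 = 0.32 × 0.657969 = 0.21055
Normaliser: 0.0536256 + 0.257204 + 0.166259 + 0.21055 = 0.687639
P(Species 3 | 0.5 s) ≈ 0.242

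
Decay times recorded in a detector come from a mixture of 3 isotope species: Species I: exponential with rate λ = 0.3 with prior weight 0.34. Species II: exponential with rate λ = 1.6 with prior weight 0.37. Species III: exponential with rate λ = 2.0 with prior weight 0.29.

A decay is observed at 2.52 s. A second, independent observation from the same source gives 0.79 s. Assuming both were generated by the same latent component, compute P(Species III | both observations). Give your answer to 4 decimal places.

By Bayes' theorem, P(k | x) = w_k f_k(x) / Σ_j w_j f_j(x).
Since both observations come from the same component, the likelihood for component k is f_k(x₁)·f_k(x₂).
  L_I = [0.140862] × [0.236697] = 0.0333417
  L_II = [0.0283821] × [0.452035] = 0.0128297
  L_III = [0.0129475] × [0.41195] = 0.00533372
Multiply by the mixture weights:
  w_I·L_I = 0.34 × 0.0333417 = 0.0113362
  w_II·L_II = 0.37 × 0.0128297 = 0.00474699
  w_III·L_III = 0.29 × 0.00533372 = 0.00154678
Marginal: 0.0113362 + 0.00474699 + 0.00154678 = 0.01763
Responsibility of Species III: 0.00154678 / 0.01763 ≈ 0.0877

0.0877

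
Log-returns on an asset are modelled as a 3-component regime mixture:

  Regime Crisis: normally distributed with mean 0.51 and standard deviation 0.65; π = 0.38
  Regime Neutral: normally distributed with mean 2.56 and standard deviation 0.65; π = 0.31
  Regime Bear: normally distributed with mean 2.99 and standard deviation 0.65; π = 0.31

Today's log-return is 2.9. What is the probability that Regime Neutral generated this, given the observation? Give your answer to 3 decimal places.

0.468

The responsibility of component k is P(Z=k) f_k(x) divided by Σ_j P(Z=j) f_j(x).
Evaluate each component's likelihood at the observed value:
  p_Crisis = 0.00071157
  p_Neutral = 0.535283
  p_Bear = 0.607902
Prior × likelihood for each component:
  P(Z=Crisis)·p_Crisis = 0.38 × 0.00071157 = 0.000270396
  P(Z=Neutral)·p_Neutral = 0.31 × 0.535283 = 0.165938
  P(Z=Bear)·p_Bear = 0.31 × 0.607902 = 0.18845
Sum: 0.000270396 + 0.165938 + 0.18845 = 0.354658
Responsibility of Regime Neutral: 0.165938 / 0.354658 ≈ 0.468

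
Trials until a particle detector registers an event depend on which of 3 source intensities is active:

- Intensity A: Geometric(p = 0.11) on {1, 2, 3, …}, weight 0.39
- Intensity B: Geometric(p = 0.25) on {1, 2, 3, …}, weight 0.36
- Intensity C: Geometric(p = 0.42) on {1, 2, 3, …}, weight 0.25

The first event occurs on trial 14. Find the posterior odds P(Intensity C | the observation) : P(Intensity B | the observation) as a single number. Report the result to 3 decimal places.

0.041

The posterior odds equal the prior odds times the likelihood ratio: (P(Z=i)/P(Z=j))·(f_i(x)/f_j(x)).
Geometric probabilities:
  f_A = 0.11·(1−0.11)^13 = 0.11·0.219821 = 0.0241804
  f_B = 0.25·(1−0.25)^13 = 0.25·0.0237573 = 0.00593932
  f_C = 0.42·(1−0.42)^13 = 0.42·0.000840551 = 0.000353031
8.82578e-05 / 0.00213815 ≈ 0.041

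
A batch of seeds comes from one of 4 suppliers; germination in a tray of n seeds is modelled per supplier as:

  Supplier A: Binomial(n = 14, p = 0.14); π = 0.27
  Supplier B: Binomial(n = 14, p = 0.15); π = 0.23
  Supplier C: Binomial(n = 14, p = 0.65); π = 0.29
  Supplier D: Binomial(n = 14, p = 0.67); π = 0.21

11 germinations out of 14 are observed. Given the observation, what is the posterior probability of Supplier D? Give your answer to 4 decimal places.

Posterior ∝ prior × likelihood, so P(k | x) ∝ P(Z=k) f_k(x); normalise over all components.
Component likelihoods at x = 11 germinations out of 14:
  f_A = C(14,11)·0.14^11·0.86^3 = 364·4.04957e-10·0.636056 = 9.37573e-08
  f_B = C(14,11)·0.15^11·0.85^3 = 364·8.64976e-10·0.614125 = 1.93358e-07
  f_C = C(14,11)·0.65^11·0.35^3 = 364·0.00875078·0.042875 = 0.136569
  f_D = C(14,11)·0.67^11·0.33^3 = 364·0.012213·0.035937 = 0.159759
Weight by the priors:
  P(Z=A)·f_A = 0.27 × 9.37573e-08 = 2.53145e-08
  P(Z=B)·f_B = 0.23 × 1.93358e-07 = 4.44723e-08
  P(Z=C)·f_C = 0.29 × 0.136569 = 0.039605
  P(Z=D)·f_D = 0.21 × 0.159759 = 0.0335494
Sum: 2.53145e-08 + 4.44723e-08 + 0.039605 + 0.0335494 = 0.0731546
Responsibility of Supplier D: 0.0335494 / 0.0731546 ≈ 0.4586

0.4586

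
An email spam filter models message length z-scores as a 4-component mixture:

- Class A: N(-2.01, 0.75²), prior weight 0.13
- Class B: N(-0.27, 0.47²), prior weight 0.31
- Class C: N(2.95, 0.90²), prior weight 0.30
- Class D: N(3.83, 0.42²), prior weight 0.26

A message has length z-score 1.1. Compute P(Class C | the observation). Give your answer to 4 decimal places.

0.8100

Apply Bayes' rule: the posterior for each component is proportional to its prior times its likelihood at x.
Normal densities:
  p_A = (1/(0.75·√(2π)))·exp(−(1.1−-2.01)²/(2·0.75²)) = 0.531923·exp(-8.59742) = 9.81829e-05
  p_B = (1/(0.47·√(2π)))·exp(−(1.1−-0.27)²/(2·0.47²)) = 0.848813·exp(-4.24830) = 0.0121282
  p_C = (1/(0.90·√(2π)))·exp(−(1.1−2.95)²/(2·0.90²)) = 0.443269·exp(-2.11265) = 0.0535986
  p_D = (1/(0.42·√(2π)))·exp(−(1.1−3.83)²/(2·0.42²)) = 0.949863·exp(-21.12500) = 6.35609e-10
Multiply by the mixture weights:
  P(Z=A)·p_A = 0.13 × 9.81829e-05 = 1.27638e-05
  P(Z=B)·p_B = 0.31 × 0.0121282 = 0.00375976
  P(Z=C)·p_C = 0.30 × 0.0535986 = 0.0160796
  P(Z=D)·p_D = 0.26 × 6.35609e-10 = 1.65258e-10
Sum: 1.27638e-05 + 0.00375976 + 0.0160796 + 1.65258e-10 = 0.0198521
P(Class C | data) = 0.0160796 / 0.0198521 ≈ 0.8100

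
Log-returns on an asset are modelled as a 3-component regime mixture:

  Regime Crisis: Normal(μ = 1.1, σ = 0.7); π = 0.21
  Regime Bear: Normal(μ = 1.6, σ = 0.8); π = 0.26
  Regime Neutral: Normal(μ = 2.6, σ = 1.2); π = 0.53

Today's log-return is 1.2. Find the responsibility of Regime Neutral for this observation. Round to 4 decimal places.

0.2770

Posterior ∝ prior × likelihood, so P(k | x) ∝ π_k f_k(x); normalise over all components.
Component likelihoods at x = 1.2:
  f_Crisis = (1/(0.7·√(2π)))·exp(−(1.2−1.1)²/(2·0.7²)) = 0.569918·exp(-0.01020) = 0.564132
  f_Bear = (1/(0.8·√(2π)))·exp(−(1.2−1.6)²/(2·0.8²)) = 0.498678·exp(-0.12500) = 0.440082
  f_Neutral = (1/(1.2·√(2π)))·exp(−(1.2−2.6)²/(2·1.2²)) = 0.332452·exp(-0.68056) = 0.168332
Prior × likelihood for each component:
  π_Crisis·f_Crisis = 0.21 × 0.564132 = 0.118468
  π_Bear·f_Bear = 0.26 × 0.440082 = 0.114421
  π_Neutral·f_Neutral = 0.53 × 0.168332 = 0.0892161
Sum: 0.118468 + 0.114421 + 0.0892161 = 0.322105
P(Regime Neutral | x) = 0.0892161 / 0.322105 ≈ 0.2770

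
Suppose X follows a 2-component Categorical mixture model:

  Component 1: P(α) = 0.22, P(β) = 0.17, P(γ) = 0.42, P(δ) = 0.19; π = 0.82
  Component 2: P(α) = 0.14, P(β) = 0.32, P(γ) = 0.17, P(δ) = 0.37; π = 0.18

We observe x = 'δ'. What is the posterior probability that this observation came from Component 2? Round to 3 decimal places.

The responsibility of component k is π_k f_k(x) divided by Σ_j π_j f_j(x).
Categorical probabilities:
  p_1 = P(δ | comp) = 0.19
  p_2 = P(δ | comp) = 0.37
Weight by the priors:
  π_1·p_1 = 0.82 × 0.19 = 0.1558
  π_2·p_2 = 0.18 × 0.37 = 0.0666
Sum: 0.1558 + 0.0666 = 0.2224
P(Component 2 | data) ≈ 0.299

0.299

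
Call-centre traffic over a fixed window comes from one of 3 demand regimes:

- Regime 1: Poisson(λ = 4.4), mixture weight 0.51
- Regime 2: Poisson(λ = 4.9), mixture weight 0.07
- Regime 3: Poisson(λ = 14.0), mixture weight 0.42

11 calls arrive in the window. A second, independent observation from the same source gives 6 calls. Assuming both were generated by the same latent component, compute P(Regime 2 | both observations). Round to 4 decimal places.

P(component k | x) = P(Z=k)·f_k(x) / marginal(x), where marginal(x) = Σ_j P(Z=j)·f_j(x).
Since both observations come from the same component, the likelihood for component k is f_k(x₁)·f_k(x₂).
  L_1 = [e^(−4.4)·4.4^11/11! = 0.00368068] × [0.123734] = 0.000455424
  L_2 = [e^(−4.9)·4.9^11/11! = 0.00729387] × [0.143153] = 0.00104414
  L_3 = [e^(−14.0)·14.0^11/11! = 0.0843587] × [0.00869587] = 0.000733572
Multiply by the mixture weights:
  P(Z=1)·L_1 = 0.51 × 0.000455424 = 0.000232266
  P(Z=2)·L_2 = 0.07 × 0.00104414 = 7.30899e-05
  P(Z=3)·L_3 = 0.42 × 0.000733572 = 0.0003081
Evidence: 0.000232266 + 7.30899e-05 + 0.0003081 = 0.000613456
P(Regime 2 | x) ≈ 0.1191

0.1191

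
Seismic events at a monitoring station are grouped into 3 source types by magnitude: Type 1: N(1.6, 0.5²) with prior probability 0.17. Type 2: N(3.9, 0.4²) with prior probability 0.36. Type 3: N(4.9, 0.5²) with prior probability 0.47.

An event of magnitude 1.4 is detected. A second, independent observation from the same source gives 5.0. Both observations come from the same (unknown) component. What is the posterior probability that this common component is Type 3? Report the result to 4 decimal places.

Apply Bayes' rule: the posterior for each component is proportional to its prior times its likelihood at x.
Since both observations come from the same component, the likelihood for component k is f_k(x₁)·f_k(x₂).
  p_1 = [0.73654] × [7.26192e-11] = 5.3487e-11
  p_2 = [3.285e-09] × [0.0227339] = 7.4681e-11
  p_3 = [1.82694e-11] × [0.782085] = 1.42883e-11
Prior × likelihood for each component:
  π_1·p_1 = 0.17 × 5.3487e-11 = 9.09279e-12
  π_2·p_2 = 0.36 × 7.4681e-11 = 2.68852e-11
  π_3·p_3 = 0.47 × 1.42883e-11 = 6.71548e-12
Denominator: 9.09279e-12 + 2.68852e-11 + 6.71548e-12 = 4.26934e-11
P(Type 3 | data) = 6.71548e-12 / 4.26934e-11 ≈ 0.1573

0.1573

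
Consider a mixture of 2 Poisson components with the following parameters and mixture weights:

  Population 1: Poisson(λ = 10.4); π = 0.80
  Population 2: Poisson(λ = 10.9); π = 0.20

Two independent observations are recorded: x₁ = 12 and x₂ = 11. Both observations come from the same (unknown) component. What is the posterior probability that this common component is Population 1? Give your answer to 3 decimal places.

The responsibility of component k is π_k f_k(x) divided by Σ_j π_j f_j(x).
Since both observations come from the same component, the likelihood for component k is f_k(x₁)·f_k(x₂).
  p_1 = [e^(−10.4)·10.4^12/12! = 0.101719] × [0.117368] = 0.0119385
  p_2 = [e^(−10.9)·10.9^12/12! = 0.108385] × [0.119323] = 0.0129329
Unnormalised posteriors:
  π_1·p_1 = 0.80 × 0.0119385 = 0.00955078
  π_2·p_2 = 0.20 × 0.0129329 = 0.00258659
Denominator: 0.00955078 + 0.00258659 = 0.0121374
P(Population 1 | x₁,x₂) = 0.00955078 / 0.0121374 ≈ 0.787

0.787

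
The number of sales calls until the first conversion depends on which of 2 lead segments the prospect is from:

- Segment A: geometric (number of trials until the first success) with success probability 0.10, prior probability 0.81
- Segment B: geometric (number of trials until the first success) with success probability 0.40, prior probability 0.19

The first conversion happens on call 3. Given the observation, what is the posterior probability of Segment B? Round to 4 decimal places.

Apply Bayes' rule: the posterior for each component is proportional to its prior times its likelihood at x.
Evaluate each component's likelihood at the observed value:
  p_A = 0.081
  p_B = 0.144
Weight by the priors:
  π_A·p_A = 0.81 × 0.081 = 0.06561
  π_B·p_B = 0.19 × 0.144 = 0.02736
Evidence: 0.06561 + 0.02736 = 0.09297
P(Segment B | 3) = 0.02736 / 0.09297 ≈ 0.2943

0.2943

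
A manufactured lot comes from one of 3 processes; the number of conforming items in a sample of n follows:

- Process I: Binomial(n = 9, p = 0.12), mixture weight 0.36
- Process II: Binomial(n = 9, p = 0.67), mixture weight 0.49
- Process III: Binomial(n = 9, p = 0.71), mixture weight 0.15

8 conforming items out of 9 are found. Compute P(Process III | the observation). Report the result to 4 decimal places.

0.2996

Posterior ∝ prior × likelihood, so P(k | x) ∝ π_k f_k(x); normalise over all components.
Component likelihoods at x = 8 conforming items out of 9:
  L_I = C(9,8)·0.12^8·0.88^1 = 9·4.29982e-08·0.88 = 3.40546e-07
  L_II = C(9,8)·0.67^8·0.33^1 = 9·0.0406068·0.33 = 0.120602
  L_III = C(9,8)·0.71^8·0.29^1 = 9·0.0645754·0.29 = 0.168542
Weight by the priors:
  π_I·L_I = 0.36 × 3.40546e-07 = 1.22596e-07
  π_II·L_II = 0.49 × 0.120602 = 0.059095
  π_III·L_III = 0.15 × 0.168542 = 0.0252813
Marginal: 1.22596e-07 + 0.059095 + 0.0252813 = 0.0843764
P(Process III | 8 conforming items out of 9) ≈ 0.2996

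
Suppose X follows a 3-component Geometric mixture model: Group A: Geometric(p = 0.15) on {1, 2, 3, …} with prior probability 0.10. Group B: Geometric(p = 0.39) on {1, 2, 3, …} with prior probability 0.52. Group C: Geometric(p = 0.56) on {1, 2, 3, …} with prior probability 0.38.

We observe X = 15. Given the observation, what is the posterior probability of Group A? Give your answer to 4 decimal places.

0.8839

By Bayes' theorem, P(k | x) = P(Z=k) f_k(x) / Σ_j P(Z=j) f_j(x).
Evaluate each component's likelihood at the observed value:
  L_A = 0.15·(1−0.15)^14 = 0.15·0.10277 = 0.0154155
  L_B = 0.39·(1−0.39)^14 = 0.39·0.000987683 = 0.000385196
  L_C = 0.56·(1−0.56)^14 = 0.56·1.01938e-05 = 5.70855e-06
Weight by the priors:
  P(Z=A)·L_A = 0.10 × 0.0154155 = 0.00154155
  P(Z=B)·L_B = 0.52 × 0.000385196 = 0.000200302
  P(Z=C)·L_C = 0.38 × 5.70855e-06 = 2.16925e-06
Sum: 0.00154155 + 0.000200302 + 2.16925e-06 = 0.00174402
P(Group A | x) = 0.00154155 / 0.00174402 ≈ 0.8839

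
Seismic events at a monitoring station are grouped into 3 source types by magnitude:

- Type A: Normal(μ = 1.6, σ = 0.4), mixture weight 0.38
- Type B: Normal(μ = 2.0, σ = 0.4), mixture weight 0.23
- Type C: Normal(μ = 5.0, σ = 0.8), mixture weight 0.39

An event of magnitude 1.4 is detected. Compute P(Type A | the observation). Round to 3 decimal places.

0.818

By Bayes' theorem, P(k | x) = P(Z=k) f_k(x) / Σ_j P(Z=j) f_j(x).
Component likelihoods at x = 1.4:
  p_A = (1/(0.4·√(2π)))·exp(−(1.4−1.6)²/(2·0.4²)) = 0.997356·exp(-0.12500) = 0.880163
  p_B = (1/(0.4·√(2π)))·exp(−(1.4−2.0)²/(2·0.4²)) = 0.997356·exp(-1.12500) = 0.323794
  p_C = (1/(0.8·√(2π)))·exp(−(1.4−5.0)²/(2·0.8²)) = 0.498678·exp(-10.12500) = 1.99797e-05
Weight by the priors:
  P(Z=A)·p_A = 0.38 × 0.880163 = 0.334462
  P(Z=B)·p_B = 0.23 × 0.323794 = 0.0744726
  P(Z=C)·p_C = 0.39 × 1.99797e-05 = 7.79207e-06
Sum: 0.334462 + 0.0744726 + 7.79207e-06 = 0.408942
So the posterior for Type A is 0.334462 / 0.408942 ≈ 0.818.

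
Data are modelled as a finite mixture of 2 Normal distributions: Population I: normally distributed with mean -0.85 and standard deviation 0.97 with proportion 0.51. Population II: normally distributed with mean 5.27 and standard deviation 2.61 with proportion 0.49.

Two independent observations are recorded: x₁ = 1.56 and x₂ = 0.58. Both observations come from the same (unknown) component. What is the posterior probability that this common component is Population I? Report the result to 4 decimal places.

By Bayes' theorem, P(k | x) = π_k f_k(x) / Σ_j π_j f_j(x).
Since both observations come from the same component, the likelihood for component k is f_k(x₁)·f_k(x₂).
  p_I = [0.0187804] × [0.13874] = 0.0026056
  p_II = [0.0556565] × [0.0304163] = 0.00169286
Prior × likelihood for each component:
  π_I·p_I = 0.51 × 0.0026056 = 0.00132886
  π_II·p_II = 0.49 × 0.00169286 = 0.000829503
Denominator: 0.00132886 + 0.000829503 = 0.00215836
So the posterior for Population I is 0.00132886 / 0.00215836 ≈ 0.6157.

0.6157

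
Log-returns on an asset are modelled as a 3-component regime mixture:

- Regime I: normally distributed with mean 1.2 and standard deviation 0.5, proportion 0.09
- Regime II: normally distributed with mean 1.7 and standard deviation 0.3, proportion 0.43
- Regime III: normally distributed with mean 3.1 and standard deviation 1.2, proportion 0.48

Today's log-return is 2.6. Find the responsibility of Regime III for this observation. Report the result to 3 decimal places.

The responsibility of component k is w_k f_k(x) divided by Σ_j w_j f_j(x).
Normal densities:
  p_I = (1/(0.5·√(2π)))·exp(−(2.6−1.2)²/(2·0.5²)) = 0.797885·exp(-3.92000) = 0.0158309
  p_II = (1/(0.3·√(2π)))·exp(−(2.6−1.7)²/(2·0.3²)) = 1.329808·exp(-4.50000) = 0.0147728
  p_III = (1/(1.2·√(2π)))·exp(−(2.6−3.1)²/(2·1.2²)) = 0.332452·exp(-0.08681) = 0.30481
Multiply by the mixture weights:
  w_I·p_I = 0.09 × 0.0158309 = 0.00142478
  w_II·p_II = 0.43 × 0.0147728 = 0.00635232
  w_III·p_III = 0.48 × 0.30481 = 0.146309
Evidence: 0.00142478 + 0.00635232 + 0.146309 = 0.154086
Responsibility of Regime III: 0.146309 / 0.154086 ≈ 0.950

0.950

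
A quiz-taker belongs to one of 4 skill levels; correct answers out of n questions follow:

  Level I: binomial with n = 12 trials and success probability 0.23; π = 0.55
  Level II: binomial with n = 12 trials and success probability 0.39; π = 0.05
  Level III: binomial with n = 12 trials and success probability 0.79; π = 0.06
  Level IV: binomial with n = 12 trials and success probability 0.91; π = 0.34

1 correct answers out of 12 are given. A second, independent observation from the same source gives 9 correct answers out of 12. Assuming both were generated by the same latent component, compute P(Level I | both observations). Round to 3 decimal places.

Posterior ∝ prior × likelihood, so P(k | x) ∝ w_k f_k(x); normalise over all components.
Since both observations come from the same component, the likelihood for component k is f_k(x₁)·f_k(x₂).
  p_I = [C(12,1)·0.23^1·0.77^11 = 12·0.23·0.0564154 = 0.155707] × [0.000180903] = 2.81678e-05
  p_II = [C(12,1)·0.39^1·0.61^11 = 12·0.39·0.00435139 = 0.0203645] × [0.010423] = 0.00021226
  p_III = [C(12,1)·0.79^1·0.21^11 = 12·0.79·3.50278e-08 = 3.32063e-07] × [0.244188] = 8.10858e-08
  p_IV = [C(12,1)·0.91^1·0.09^11 = 12·0.91·3.13811e-12 = 3.42681e-11] × [0.0686314] = 2.35187e-12
Weight by the priors:
  w_I·p_I = 0.55 × 2.81678e-05 = 1.54923e-05
  w_II·p_II = 0.05 × 0.00021226 = 1.0613e-05
  w_III·p_III = 0.06 × 8.10858e-08 = 4.86515e-09
  w_IV·p_IV = 0.34 × 2.35187e-12 = 7.99635e-13
Marginal: 1.54923e-05 + 1.0613e-05 + 4.86515e-09 + 7.99635e-13 = 2.61101e-05
P(Level I | data) ≈ 0.593

0.593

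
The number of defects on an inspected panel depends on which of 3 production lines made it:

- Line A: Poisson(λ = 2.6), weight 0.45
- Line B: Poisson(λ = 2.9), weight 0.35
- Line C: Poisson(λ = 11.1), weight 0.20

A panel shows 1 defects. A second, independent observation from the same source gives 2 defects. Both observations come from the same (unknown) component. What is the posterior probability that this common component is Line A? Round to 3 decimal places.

0.628

Apply Bayes' rule: the posterior for each component is proportional to its prior times its likelihood at x.
Since both observations come from the same component, the likelihood for component k is f_k(x₁)·f_k(x₂).
  p_A = [e^(−2.6)·2.6^1/1! = 0.193111] × [0.251045] = 0.0484796
  p_B = [e^(−2.9)·2.9^1/1! = 0.159567] × [0.231373] = 0.0369195
  p_C = [e^(−11.1)·11.1^1/1! = 0.000167747] × [0.000930995] = 1.56171e-07
Weight by the priors:
  π_A·p_A = 0.45 × 0.0484796 = 0.0218158
  π_B·p_B = 0.35 × 0.0369195 = 0.0129218
  π_C·p_C = 0.20 × 1.56171e-07 = 3.12343e-08
Marginal: 0.0218158 + 0.0129218 + 3.12343e-08 = 0.0347377
So the posterior for Line A is 0.0218158 / 0.0347377 ≈ 0.628.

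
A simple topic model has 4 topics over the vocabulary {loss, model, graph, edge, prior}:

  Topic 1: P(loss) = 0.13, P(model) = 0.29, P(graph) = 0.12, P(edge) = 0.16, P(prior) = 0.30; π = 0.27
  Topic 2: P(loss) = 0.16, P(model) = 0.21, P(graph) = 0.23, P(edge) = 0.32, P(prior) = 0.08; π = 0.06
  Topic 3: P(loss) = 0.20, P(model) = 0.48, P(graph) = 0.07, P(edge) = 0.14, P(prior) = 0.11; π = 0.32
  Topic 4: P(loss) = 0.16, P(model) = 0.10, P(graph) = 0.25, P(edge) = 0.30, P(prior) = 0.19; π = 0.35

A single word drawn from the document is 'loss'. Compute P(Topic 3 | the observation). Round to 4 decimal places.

The responsibility of component k is P(Z=k) f_k(x) divided by Σ_j P(Z=j) f_j(x).
Categorical probabilities:
  p_1 = P(loss | comp) = 0.13
  p_2 = P(loss | comp) = 0.16
  p_3 = P(loss | comp) = 0.20
  p_4 = P(loss | comp) = 0.16
Weight by the priors:
  P(Z=1)·p_1 = 0.27 × 0.13 = 0.0351
  P(Z=2)·p_2 = 0.06 × 0.16 = 0.0096
  P(Z=3)·p_3 = 0.32 × 0.2 = 0.064
  P(Z=4)·p_4 = 0.35 × 0.16 = 0.056
Normaliser: 0.0351 + 0.0096 + 0.064 + 0.056 = 0.1647
P(Topic 3 | the observation) = 0.064 / 0.1647 ≈ 0.3886

0.3886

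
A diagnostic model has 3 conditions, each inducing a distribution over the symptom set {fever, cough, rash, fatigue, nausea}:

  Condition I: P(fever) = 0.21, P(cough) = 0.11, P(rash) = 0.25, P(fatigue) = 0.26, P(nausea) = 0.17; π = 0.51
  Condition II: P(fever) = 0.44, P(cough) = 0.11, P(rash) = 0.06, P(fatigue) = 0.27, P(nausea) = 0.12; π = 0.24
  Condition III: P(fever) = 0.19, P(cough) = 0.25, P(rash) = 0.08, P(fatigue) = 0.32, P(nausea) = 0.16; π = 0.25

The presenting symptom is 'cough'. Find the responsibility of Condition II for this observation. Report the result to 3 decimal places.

0.182

By Bayes' theorem, P(k | x) = w_k f_k(x) / Σ_j w_j f_j(x).
Evaluate each component's likelihood at the observed value:
  L_I = P(cough | comp) = 0.11
  L_II = P(cough | comp) = 0.11
  L_III = P(cough | comp) = 0.25
Unnormalised posteriors:
  w_I·L_I = 0.51 × 0.11 = 0.0561
  w_II·L_II = 0.24 × 0.11 = 0.0264
  w_III·L_III = 0.25 × 0.25 = 0.0625
Normaliser: 0.0561 + 0.0264 + 0.0625 = 0.145
So the posterior for Condition II is 0.0264 / 0.145 ≈ 0.182.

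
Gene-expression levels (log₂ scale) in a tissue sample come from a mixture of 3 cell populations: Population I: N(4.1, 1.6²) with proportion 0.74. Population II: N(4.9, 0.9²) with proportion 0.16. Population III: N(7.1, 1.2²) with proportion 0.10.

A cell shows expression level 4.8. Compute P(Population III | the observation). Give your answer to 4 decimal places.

0.0218

The responsibility of component k is π_k f_k(x) divided by Σ_j π_j f_j(x).
Component likelihoods at x = 4.8:
  L_I = (1/(1.6·√(2π)))·exp(−(4.8−4.1)²/(2·1.6²)) = 0.249339·exp(-0.09570) = 0.226583
  L_II = (1/(0.9·√(2π)))·exp(−(4.8−4.9)²/(2·0.9²)) = 0.443269·exp(-0.00617) = 0.440541
  L_III = (1/(1.2·√(2π)))·exp(−(4.8−7.1)²/(2·1.2²)) = 0.332452·exp(-1.83681) = 0.0529681
Unnormalised posteriors:
  π_I·L_I = 0.74 × 0.226583 = 0.167671
  π_II·L_II = 0.16 × 0.440541 = 0.0704866
  π_III·L_III = 0.10 × 0.0529681 = 0.00529681
Denominator: 0.167671 + 0.0704866 + 0.00529681 = 0.243455
P(Population III | the observation) = 0.00529681 / 0.243455 ≈ 0.0218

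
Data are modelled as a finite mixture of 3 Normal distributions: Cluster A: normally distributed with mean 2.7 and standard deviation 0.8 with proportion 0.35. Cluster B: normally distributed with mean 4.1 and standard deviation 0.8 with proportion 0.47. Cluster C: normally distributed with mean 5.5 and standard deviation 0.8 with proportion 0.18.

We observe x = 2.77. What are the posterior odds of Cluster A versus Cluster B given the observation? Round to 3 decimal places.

Posterior odds = (P(Z=i) f_i(x)) / (P(Z=j) f_j(x)); the normalising sum cancels.
Evaluate each component's likelihood at the observed value:
  f_A = (1/(0.8·√(2π)))·exp(−(2.77−2.7)²/(2·0.8²)) = 0.498678·exp(-0.00383) = 0.496772
  f_B = (1/(0.8·√(2π)))·exp(−(2.77−4.1)²/(2·0.8²)) = 0.498678·exp(-1.38195) = 0.125212
  f_C = (1/(0.8·√(2π)))·exp(−(2.77−5.5)²/(2·0.8²)) = 0.498678·exp(-5.82258) = 0.00147607
0.17387 / 0.0588496 ≈ 2.954

2.954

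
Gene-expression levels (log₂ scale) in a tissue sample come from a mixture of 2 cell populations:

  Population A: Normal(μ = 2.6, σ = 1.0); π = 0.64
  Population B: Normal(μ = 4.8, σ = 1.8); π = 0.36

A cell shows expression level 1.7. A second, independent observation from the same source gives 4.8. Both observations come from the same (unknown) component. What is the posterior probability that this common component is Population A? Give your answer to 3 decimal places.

0.601

P(component k | x) = P(Z=k)·f_k(x) / marginal(x), where marginal(x) = Σ_j P(Z=j)·f_j(x).
Since both observations come from the same component, the likelihood for component k is f_k(x₁)·f_k(x₂).
  p_A = [0.266085] × [0.0354746] = 0.00943927
  p_B = [0.0503] × [0.221635] = 0.0111482
Weight by the priors:
  P(Z=A)·p_A = 0.64 × 0.00943927 = 0.00604113
  P(Z=B)·p_B = 0.36 × 0.0111482 = 0.00401336
Evidence: 0.00604113 + 0.00401336 = 0.0100545
P(Population A | x₁,x₂) = 0.00604113 / 0.0100545 ≈ 0.601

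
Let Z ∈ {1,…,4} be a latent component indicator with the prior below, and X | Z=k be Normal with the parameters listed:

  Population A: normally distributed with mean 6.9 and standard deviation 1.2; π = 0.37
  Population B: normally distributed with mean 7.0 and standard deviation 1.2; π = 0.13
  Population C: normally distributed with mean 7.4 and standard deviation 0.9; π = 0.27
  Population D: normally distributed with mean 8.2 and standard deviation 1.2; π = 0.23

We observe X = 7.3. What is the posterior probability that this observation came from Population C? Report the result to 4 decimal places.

Posterior ∝ prior × likelihood, so P(k | x) ∝ P(Z=k) f_k(x); normalise over all components.
Normal densities:
  p_A = 0.314486
  p_B = 0.322223
  p_C = 0.440541
  p_D = 0.250948
Unnormalised posteriors:
  P(Z=A)·p_A = 0.37 × 0.314486 = 0.11636
  P(Z=B)·p_B = 0.13 × 0.322223 = 0.041889
  P(Z=C)·p_C = 0.27 × 0.440541 = 0.118946
  P(Z=D)·p_D = 0.23 × 0.250948 = 0.057718
Normaliser: 0.11636 + 0.041889 + 0.118946 + 0.057718 = 0.334913
Responsibility of Population C: 0.118946 / 0.334913 ≈ 0.3552

0.3552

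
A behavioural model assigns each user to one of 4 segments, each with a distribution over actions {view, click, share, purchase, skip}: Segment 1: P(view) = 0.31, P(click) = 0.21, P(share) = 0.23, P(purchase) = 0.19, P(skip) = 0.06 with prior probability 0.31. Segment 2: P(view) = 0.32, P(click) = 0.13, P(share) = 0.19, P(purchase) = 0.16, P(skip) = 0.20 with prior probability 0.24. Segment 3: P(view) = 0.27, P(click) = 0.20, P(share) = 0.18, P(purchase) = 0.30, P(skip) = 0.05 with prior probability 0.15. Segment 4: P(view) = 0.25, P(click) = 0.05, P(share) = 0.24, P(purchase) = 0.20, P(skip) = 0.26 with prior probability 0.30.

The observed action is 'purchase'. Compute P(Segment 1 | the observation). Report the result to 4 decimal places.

P(component k | x) = P(Z=k)·f_k(x) / marginal(x), where marginal(x) = Σ_j P(Z=j)·f_j(x).
Component likelihoods at x = 'purchase':
  f_1 = 0.19
  f_2 = 0.16
  f_3 = 0.3
  f_4 = 0.2
Multiply by the mixture weights:
  P(Z=1)·f_1 = 0.31 × 0.19 = 0.0589
  P(Z=2)·f_2 = 0.24 × 0.16 = 0.0384
  P(Z=3)·f_3 = 0.15 × 0.3 = 0.045
  P(Z=4)·f_4 = 0.30 × 0.2 = 0.06
Evidence: 0.0589 + 0.0384 + 0.045 + 0.06 = 0.2023
So the posterior for Segment 1 is 0.0589 / 0.2023 ≈ 0.2912.

0.2912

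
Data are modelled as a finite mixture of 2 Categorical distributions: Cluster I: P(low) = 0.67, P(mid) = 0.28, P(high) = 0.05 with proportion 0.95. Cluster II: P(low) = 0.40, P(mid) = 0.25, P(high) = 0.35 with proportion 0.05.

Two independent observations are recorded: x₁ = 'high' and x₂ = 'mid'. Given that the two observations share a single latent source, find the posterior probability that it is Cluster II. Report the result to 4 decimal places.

By Bayes' theorem, P(k | x) = P(Z=k) f_k(x) / Σ_j P(Z=j) f_j(x).
Since both observations come from the same component, the likelihood for component k is f_k(x₁)·f_k(x₂).
  f_I = [0.05] × [0.28] = 0.014
  f_II = [0.35] × [0.25] = 0.0875
Prior × likelihood for each component:
  P(Z=I)·f_I = 0.95 × 0.014 = 0.0133
  P(Z=II)·f_II = 0.05 × 0.0875 = 0.004375
Sum: 0.0133 + 0.004375 = 0.017675
P(Cluster II | data) ≈ 0.2475

0.2475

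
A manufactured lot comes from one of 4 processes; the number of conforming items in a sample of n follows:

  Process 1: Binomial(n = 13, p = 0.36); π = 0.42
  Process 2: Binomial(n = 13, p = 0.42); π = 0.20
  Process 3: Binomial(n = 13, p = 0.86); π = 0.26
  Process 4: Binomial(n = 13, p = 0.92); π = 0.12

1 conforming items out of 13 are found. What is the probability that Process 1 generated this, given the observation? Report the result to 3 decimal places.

The responsibility of component k is π_k f_k(x) divided by Σ_j π_j f_j(x).
Evaluate each component's likelihood at the observed value:
  f_1 = 0.0221007
  f_2 = 0.00791277
  f_3 = 6.33838e-10
  f_4 = 8.21885e-13
Multiply by the mixture weights:
  π_1·f_1 = 0.42 × 0.0221007 = 0.00928228
  π_2·f_2 = 0.20 × 0.00791277 = 0.00158255
  π_3·f_3 = 0.26 × 6.33838e-10 = 1.64798e-10
  π_4·f_4 = 0.12 × 8.21885e-13 = 9.86262e-14
Marginal: 0.00928228 + 0.00158255 + 1.64798e-10 + 9.86262e-14 = 0.0108648
P(Process 1 | data) ≈ 0.854

0.854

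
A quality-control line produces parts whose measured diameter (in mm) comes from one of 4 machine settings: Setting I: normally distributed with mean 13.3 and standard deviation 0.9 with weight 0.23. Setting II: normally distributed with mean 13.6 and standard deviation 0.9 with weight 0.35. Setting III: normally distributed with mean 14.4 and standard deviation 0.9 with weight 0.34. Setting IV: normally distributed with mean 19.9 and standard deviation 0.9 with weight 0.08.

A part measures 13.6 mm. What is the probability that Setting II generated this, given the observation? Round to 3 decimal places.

0.439

P(component k | x) = π_k·f_k(x) / marginal(x), where marginal(x) = Σ_j π_j·f_j(x).
Component likelihoods at x = 13.6 mm:
  L_I = 0.419315
  L_II = 0.443269
  L_III = 0.298603
  L_IV = 1.01497e-11
Weight by the priors:
  π_I·L_I = 0.23 × 0.419315 = 0.0964424
  π_II·L_II = 0.35 × 0.443269 = 0.155144
  π_III·L_III = 0.34 × 0.298603 = 0.101525
  π_IV·L_IV = 0.08 × 1.01497e-11 = 8.11975e-13
Denominator: 0.0964424 + 0.155144 + 0.101525 + 8.11975e-13 = 0.353112
So the posterior for Setting II is 0.155144 / 0.353112 ≈ 0.439.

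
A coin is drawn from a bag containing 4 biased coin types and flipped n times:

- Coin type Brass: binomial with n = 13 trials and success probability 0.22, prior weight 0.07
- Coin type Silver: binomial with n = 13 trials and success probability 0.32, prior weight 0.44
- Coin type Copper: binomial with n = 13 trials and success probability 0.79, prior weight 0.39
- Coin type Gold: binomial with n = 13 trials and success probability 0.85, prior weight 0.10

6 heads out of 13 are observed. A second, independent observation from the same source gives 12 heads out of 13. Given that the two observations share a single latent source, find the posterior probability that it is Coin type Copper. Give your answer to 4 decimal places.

The responsibility of component k is π_k f_k(x) divided by Σ_j π_j f_j(x).
Since both observations come from the same component, the likelihood for component k is f_k(x₁)·f_k(x₂).
  f_Brass = [0.0341756] × [1.3035e-07] = 4.45477e-09
  f_Silver = [0.123874] × [1.01918e-05] = 1.2625e-06
  f_Copper = [0.00751303] × [0.16132] = 0.001212
  f_Gold = [0.00110578] × [0.277371] = 0.000306712
Unnormalised posteriors:
  π_Brass·f_Brass = 0.07 × 4.45477e-09 = 3.11834e-10
  π_Silver·f_Silver = 0.44 × 1.2625e-06 = 5.555e-07
  π_Copper·f_Copper = 0.39 × 0.001212 = 0.00047268
  π_Gold·f_Gold = 0.10 × 0.000306712 = 3.06712e-05
Evidence: 3.11834e-10 + 5.555e-07 + 0.00047268 + 3.06712e-05 = 0.000503907
So the posterior for Coin type Copper is 0.00047268 / 0.000503907 ≈ 0.9380.

0.9380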